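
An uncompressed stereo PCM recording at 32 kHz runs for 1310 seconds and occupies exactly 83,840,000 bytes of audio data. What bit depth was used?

Bytes per sample = 83,840,000 / (32,000 × 1,310 × 2) = 83,840,000 / 83,840,000 = 1.
Bit depth = 1 × 8 = 8 bits.

8 bits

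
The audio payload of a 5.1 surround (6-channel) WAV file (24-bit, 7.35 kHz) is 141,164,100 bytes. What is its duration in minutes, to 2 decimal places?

Byte rate = 7,350 × 3 × 6 = 132,300 bytes/s.
Duration = 141,164,100 / 132,300 = 1,067 s.
1,067 s / 60 = 17.78 minutes.

17.78 minutes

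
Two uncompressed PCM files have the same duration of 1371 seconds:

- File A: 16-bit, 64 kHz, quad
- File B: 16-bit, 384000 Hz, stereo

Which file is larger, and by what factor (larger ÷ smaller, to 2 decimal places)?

File A: 64,000 × 2 × 4 = 512,000 bytes/s.
File B: 384,000 × 2 × 2 = 1,536,000 bytes/s.
File B is larger; ratio = 2,105,856,000 / 701,952,000 = 3.00.

File B, by a factor of 3.00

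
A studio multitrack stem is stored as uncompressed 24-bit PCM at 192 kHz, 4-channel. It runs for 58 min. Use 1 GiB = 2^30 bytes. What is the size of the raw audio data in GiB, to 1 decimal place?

Duration = 58 min = 3,480 s.
Bytes = 192,000 samples/s × 3,480 s × 3 bytes/sample × 4 ch = 8,017,920,000 bytes.
8,017,920,000 / 1,073,741,824 = 7.5 GiB.

7.5 GiB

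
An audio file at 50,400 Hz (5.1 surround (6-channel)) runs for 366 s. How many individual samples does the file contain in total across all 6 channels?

110,678,400 samples

50,400 × 366 s × 6 ch = 110,678,400 samples.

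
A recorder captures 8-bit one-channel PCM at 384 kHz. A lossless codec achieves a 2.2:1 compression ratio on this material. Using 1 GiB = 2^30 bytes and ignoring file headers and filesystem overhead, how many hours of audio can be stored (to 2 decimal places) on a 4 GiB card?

6.84 hours

Uncompressed byte rate = 384,000 × 1 × 1 = 384,000 bytes/s.
After 2.2:1 compression, effective rate ≈ 174545.45 bytes/s.
Capacity = 4 × 1,073,741,824 = 4,294,967,296 bytes.
4,294,967,296 / effective rate ≈ 24606.58 s → 6.84 hours.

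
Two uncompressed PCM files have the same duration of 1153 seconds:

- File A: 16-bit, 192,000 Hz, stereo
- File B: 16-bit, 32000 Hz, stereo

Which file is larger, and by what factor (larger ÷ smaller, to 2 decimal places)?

File A, by a factor of 6.00

File A: 192,000 × 2 × 2 = 768,000 bytes/s.
File B: 32,000 × 2 × 2 = 128,000 bytes/s.
File A is larger; ratio = 885,504,000 / 147,584,000 = 6.00.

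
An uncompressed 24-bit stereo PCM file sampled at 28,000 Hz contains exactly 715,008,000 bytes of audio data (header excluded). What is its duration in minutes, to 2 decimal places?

70.93 minutes

Byte rate = 28,000 × 3 × 2 = 168,000 bytes/s.
Duration = 715,008,000 / 168,000 = 4,256 s.
4,256 s / 60 = 70.93 minutes.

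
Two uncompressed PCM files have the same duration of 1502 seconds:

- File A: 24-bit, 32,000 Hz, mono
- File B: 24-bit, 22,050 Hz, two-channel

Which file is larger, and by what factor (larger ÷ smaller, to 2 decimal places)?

File B, by a factor of 1.38

File A: 32,000 × 3 × 1 = 96,000 bytes/s.
File B: 22,050 × 3 × 2 = 132,300 bytes/s.
File B is larger; ratio = 198,714,600 / 144,192,000 = 1.38.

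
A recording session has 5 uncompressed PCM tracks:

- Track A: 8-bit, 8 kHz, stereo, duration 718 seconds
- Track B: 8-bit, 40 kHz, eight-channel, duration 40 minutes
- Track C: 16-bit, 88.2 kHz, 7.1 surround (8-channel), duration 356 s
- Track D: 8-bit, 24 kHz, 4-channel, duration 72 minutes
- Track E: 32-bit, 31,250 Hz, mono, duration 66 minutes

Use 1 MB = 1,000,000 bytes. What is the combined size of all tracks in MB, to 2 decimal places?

2191.60 MB

Track A: 8,000 × 718 × 1 × 2 = 11,488,000 bytes.
Track B: 40 minutes = 2,400 s; 40,000 × 2,400 × 1 × 8 = 768,000,000 bytes.
Track C: 88,200 × 356 × 2 × 8 = 502,387,200 bytes.
Track D: 72 minutes = 4,320 s; 24,000 × 4,320 × 1 × 4 = 414,720,000 bytes.
Track E: 66 minutes = 3,960 s; 31,250 × 3,960 × 4 × 1 = 495,000,000 bytes.
Total = 2,191,595,200 bytes = 2191.60 MB.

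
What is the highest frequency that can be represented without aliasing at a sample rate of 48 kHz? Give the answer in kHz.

24 kHz

Nyquist frequency = sample rate / 2 = 48,000 / 2 = 24 kHz.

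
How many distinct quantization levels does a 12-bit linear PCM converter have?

4,096 levels

2^12 = 4,096.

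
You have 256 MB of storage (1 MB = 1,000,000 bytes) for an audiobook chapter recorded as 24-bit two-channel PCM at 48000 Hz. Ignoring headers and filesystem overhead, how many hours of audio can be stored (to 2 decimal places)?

0.25 hours

Uncompressed byte rate = 48,000 × 3 × 2 = 288,000 bytes/s.
Capacity = 256 × 1,000,000 = 256,000,000 bytes.
256,000,000 / 288,000 ≈ 888.89 s → 0.25 hours.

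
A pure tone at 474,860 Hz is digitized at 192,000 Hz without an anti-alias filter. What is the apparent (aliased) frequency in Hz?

90,860 Hz

Nyquist = 192,000/2 = 96,000 Hz; 474,860 Hz exceeds it.
Alias = |474,860 − 2×192,000| = |474,860 − 384,000| = 90,860 Hz.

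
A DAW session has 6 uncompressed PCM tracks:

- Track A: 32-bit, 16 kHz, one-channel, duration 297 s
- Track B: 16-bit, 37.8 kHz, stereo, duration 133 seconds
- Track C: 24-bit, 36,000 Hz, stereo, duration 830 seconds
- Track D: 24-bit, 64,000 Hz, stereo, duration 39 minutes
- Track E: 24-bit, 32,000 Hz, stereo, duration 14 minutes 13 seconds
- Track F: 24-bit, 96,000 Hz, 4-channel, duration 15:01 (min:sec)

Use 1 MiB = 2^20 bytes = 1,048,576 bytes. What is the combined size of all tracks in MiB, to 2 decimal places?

2211.27 MiB

Track A: 16,000 × 297 × 4 × 1 = 19,008,000 bytes.
Track B: 37,800 × 133 × 2 × 2 = 20,109,600 bytes.
Track C: 36,000 × 830 × 3 × 2 = 179,280,000 bytes.
Track D: 39 minutes = 2,340 s; 64,000 × 2,340 × 3 × 2 = 898,560,000 bytes.
Track E: 14 minutes 13 seconds = 853 s; 32,000 × 853 × 3 × 2 = 163,776,000 bytes.
Track F: 15:01 (min:sec) = 901 s; 96,000 × 901 × 3 × 4 = 1,037,952,000 bytes.
Total = 2,318,685,600 bytes = 2211.27 MiB.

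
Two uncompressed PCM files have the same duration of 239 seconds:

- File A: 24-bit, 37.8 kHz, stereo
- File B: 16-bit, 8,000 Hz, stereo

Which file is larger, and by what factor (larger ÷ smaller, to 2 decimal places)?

File A: 37,800 × 3 × 2 = 226,800 bytes/s.
File B: 8,000 × 2 × 2 = 32,000 bytes/s.
File A is larger; ratio = 54,205,200 / 7,648,000 = 7.09.

File A, by a factor of 7.09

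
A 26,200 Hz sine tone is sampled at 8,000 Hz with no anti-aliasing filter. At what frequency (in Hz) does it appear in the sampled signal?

2,200 Hz

Nyquist = 8,000/2 = 4,000 Hz; 26,200 Hz exceeds it.
Alias = |26,200 − 3×8,000| = |26,200 − 24,000| = 2,200 Hz.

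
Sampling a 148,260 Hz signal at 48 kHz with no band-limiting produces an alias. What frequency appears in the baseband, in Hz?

4,260 Hz

Nyquist = 48,000/2 = 24,000 Hz; 148,260 Hz exceeds it.
Alias = |148,260 − 3×48,000| = |148,260 − 144,000| = 4,260 Hz.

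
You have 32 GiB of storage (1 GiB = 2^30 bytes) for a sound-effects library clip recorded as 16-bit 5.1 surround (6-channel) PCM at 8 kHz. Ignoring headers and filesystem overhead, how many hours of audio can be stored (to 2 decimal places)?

Uncompressed byte rate = 8,000 × 2 × 6 = 96,000 bytes/s.
Capacity = 32 × 1,073,741,824 = 34,359,738,368 bytes.
34,359,738,368 / 96,000 ≈ 357913.94 s → 99.42 hours.

99.42 hours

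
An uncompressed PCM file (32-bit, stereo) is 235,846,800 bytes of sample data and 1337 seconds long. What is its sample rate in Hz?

Bytes = sample_rate × seconds × bytes_per_sample × channels.
sample_rate = 235,846,800 / (1,337 × 4 × 2) = 235,846,800 / 10,696 = 22,050 Hz.

22,050 Hz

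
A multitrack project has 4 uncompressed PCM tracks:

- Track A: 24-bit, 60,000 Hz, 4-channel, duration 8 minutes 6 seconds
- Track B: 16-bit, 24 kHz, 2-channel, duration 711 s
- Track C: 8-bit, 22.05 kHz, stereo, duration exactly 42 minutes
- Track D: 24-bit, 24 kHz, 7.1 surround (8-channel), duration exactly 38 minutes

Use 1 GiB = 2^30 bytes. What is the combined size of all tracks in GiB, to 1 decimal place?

1.7 GiB

Track A: 8 minutes 6 seconds = 486 s; 60,000 × 486 × 3 × 4 = 349,920,000 bytes.
Track B: 24,000 × 711 × 2 × 2 = 68,256,000 bytes.
Track C: exactly 42 minutes = 2,520 s; 22,050 × 2,520 × 1 × 2 = 111,132,000 bytes.
Track D: exactly 38 minutes = 2,280 s; 24,000 × 2,280 × 3 × 8 = 1,313,280,000 bytes.
Total = 1,842,588,000 bytes = 1.7 GiB.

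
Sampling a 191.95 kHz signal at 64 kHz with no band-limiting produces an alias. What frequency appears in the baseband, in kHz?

0.05 kHz

Nyquist = 64,000/2 = 32,000 Hz; 191,950 Hz exceeds it.
Alias = |191,950 − 3×64,000| = |191,950 − 192,000| = 50 Hz = 0.05 kHz.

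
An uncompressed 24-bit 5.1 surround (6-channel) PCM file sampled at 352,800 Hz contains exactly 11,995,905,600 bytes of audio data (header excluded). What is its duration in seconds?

Byte rate = 352,800 × 3 × 6 = 6,350,400 bytes/s.
Duration = 11,995,905,600 / 6,350,400 = 1,889 s.

1,889 seconds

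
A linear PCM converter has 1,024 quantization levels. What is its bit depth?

10 bits

log2(1,024) = 10.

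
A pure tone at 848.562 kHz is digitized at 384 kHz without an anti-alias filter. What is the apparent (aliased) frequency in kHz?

80.562 kHz

Nyquist = 384,000/2 = 192,000 Hz; 848,562 Hz exceeds it.
Alias = |848,562 − 2×384,000| = |848,562 − 768,000| = 80,562 Hz = 80.562 kHz.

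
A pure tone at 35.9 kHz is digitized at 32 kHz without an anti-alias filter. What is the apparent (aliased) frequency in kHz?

Nyquist = 32,000/2 = 16,000 Hz; 35,900 Hz exceeds it.
Alias = |35,900 − 1×32,000| = |35,900 − 32,000| = 3,900 Hz = 3.9 kHz.

3.9 kHz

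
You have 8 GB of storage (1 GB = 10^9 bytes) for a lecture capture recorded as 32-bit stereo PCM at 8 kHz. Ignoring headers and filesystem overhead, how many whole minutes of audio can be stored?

2,083 minutes

Uncompressed byte rate = 8,000 × 4 × 2 = 64,000 bytes/s.
Capacity = 8 × 1,000,000,000 = 8,000,000,000 bytes.
8,000,000,000 / 64,000 ≈ 125000 s → 2,083 minutes.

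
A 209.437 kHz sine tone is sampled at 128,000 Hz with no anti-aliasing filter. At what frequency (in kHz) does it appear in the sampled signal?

46.563 kHz

Nyquist = 128,000/2 = 64,000 Hz; 209,437 Hz exceeds it.
Alias = |209,437 − 2×128,000| = |209,437 − 256,000| = 46,563 Hz = 46.563 kHz.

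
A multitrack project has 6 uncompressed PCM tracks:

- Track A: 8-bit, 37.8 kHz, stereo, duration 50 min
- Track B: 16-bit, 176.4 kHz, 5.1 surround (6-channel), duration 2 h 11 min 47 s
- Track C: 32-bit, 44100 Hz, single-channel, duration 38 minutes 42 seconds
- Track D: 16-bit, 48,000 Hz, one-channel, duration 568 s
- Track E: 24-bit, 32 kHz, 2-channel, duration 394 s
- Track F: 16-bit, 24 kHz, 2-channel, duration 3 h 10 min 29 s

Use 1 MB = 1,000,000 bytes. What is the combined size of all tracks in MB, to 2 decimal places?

18601.30 MB

Track A: 50 min = 3,000 s; 37,800 × 3,000 × 1 × 2 = 226,800,000 bytes.
Track B: 2 h 11 min 47 s = 7,907 s; 176,400 × 7,907 × 2 × 6 = 16,737,537,600 bytes.
Track C: 38 minutes 42 seconds = 2,322 s; 44,100 × 2,322 × 4 × 1 = 409,600,800 bytes.
Track D: 48,000 × 568 × 2 × 1 = 54,528,000 bytes.
Track E: 32,000 × 394 × 3 × 2 = 75,648,000 bytes.
Track F: 3 h 10 min 29 s = 11,429 s; 24,000 × 11,429 × 2 × 2 = 1,097,184,000 bytes.
Total = 18,601,298,400 bytes = 18601.30 MB.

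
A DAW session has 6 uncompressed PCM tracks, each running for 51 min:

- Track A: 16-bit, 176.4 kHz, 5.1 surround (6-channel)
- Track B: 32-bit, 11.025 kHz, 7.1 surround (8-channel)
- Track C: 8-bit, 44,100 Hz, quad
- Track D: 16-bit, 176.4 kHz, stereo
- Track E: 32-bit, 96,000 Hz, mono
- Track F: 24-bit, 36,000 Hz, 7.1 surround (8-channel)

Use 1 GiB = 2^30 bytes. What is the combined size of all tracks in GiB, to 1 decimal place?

13.1 GiB

51 min = 3,060 s.
Track A: 176,400 × 3,060 × 2 × 6 = 6,477,408,000 bytes.
Track B: 11,025 × 3,060 × 4 × 8 = 1,079,568,000 bytes.
Track C: 44,100 × 3,060 × 1 × 4 = 539,784,000 bytes.
Track D: 176,400 × 3,060 × 2 × 2 = 2,159,136,000 bytes.
Track E: 96,000 × 3,060 × 4 × 1 = 1,175,040,000 bytes.
Track F: 36,000 × 3,060 × 3 × 8 = 2,643,840,000 bytes.
Total = 14,074,776,000 bytes = 13.1 GiB.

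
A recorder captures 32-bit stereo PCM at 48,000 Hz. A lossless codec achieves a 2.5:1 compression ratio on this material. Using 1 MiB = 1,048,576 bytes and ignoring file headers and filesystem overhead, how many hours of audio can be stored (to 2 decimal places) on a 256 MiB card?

0.49 hours

Uncompressed byte rate = 48,000 × 4 × 2 = 384,000 bytes/s.
After 2.5:1 compression, effective rate ≈ 153600 bytes/s.
Capacity = 256 × 1,048,576 = 268,435,456 bytes.
268,435,456 / effective rate ≈ 1747.63 s → 0.49 hours.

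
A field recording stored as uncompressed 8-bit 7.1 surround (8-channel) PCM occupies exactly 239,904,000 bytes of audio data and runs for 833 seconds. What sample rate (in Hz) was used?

36,000 Hz

Bytes = sample_rate × seconds × bytes_per_sample × channels.
sample_rate = 239,904,000 / (833 × 1 × 8) = 239,904,000 / 6,664 = 36,000 Hz.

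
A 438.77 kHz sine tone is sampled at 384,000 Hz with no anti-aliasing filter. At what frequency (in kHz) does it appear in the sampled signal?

Nyquist = 384,000/2 = 192,000 Hz; 438,770 Hz exceeds it.
Alias = |438,770 − 1×384,000| = |438,770 − 384,000| = 54,770 Hz = 54.77 kHz.

54.77 kHz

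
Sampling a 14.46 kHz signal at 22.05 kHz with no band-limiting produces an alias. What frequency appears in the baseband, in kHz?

7.59 kHz

Nyquist = 22,050/2 = 11,025 Hz; 14,460 Hz exceeds it.
Alias = |14,460 − 1×22,050| = |14,460 − 22,050| = 7,590 Hz = 7.59 kHz.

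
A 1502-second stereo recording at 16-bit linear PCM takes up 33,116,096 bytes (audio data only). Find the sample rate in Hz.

5,512 Hz

Bytes = sample_rate × seconds × bytes_per_sample × channels.
sample_rate = 33,116,096 / (1,502 × 2 × 2) = 33,116,096 / 6,008 = 5,512 Hz.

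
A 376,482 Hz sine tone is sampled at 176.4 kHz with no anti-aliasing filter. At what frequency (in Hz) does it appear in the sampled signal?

23,682 Hz

Nyquist = 176,400/2 = 88,200 Hz; 376,482 Hz exceeds it.
Alias = |376,482 − 2×176,400| = |376,482 − 352,800| = 23,682 Hz.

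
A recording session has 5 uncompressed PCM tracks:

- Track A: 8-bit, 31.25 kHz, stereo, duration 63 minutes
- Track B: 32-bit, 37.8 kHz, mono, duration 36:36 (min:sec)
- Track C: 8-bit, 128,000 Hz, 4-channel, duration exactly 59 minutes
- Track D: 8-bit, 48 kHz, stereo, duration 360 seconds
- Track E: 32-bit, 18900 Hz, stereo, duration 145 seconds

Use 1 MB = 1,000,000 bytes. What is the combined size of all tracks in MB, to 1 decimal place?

Track A: 63 minutes = 3,780 s; 31,250 × 3,780 × 1 × 2 = 236,250,000 bytes.
Track B: 36:36 (min:sec) = 2,196 s; 37,800 × 2,196 × 4 × 1 = 332,035,200 bytes.
Track C: exactly 59 minutes = 3,540 s; 128,000 × 3,540 × 1 × 4 = 1,812,480,000 bytes.
Track D: 48,000 × 360 × 1 × 2 = 34,560,000 bytes.
Track E: 18,900 × 145 × 4 × 2 = 21,924,000 bytes.
Total = 2,437,249,200 bytes = 2437.2 MB.

2437.2 MB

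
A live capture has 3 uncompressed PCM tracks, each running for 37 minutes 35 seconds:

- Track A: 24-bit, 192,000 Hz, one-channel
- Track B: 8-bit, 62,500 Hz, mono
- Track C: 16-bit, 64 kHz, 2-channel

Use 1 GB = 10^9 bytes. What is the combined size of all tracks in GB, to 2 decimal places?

37 minutes 35 seconds = 2,255 s.
Track A: 192,000 × 2,255 × 3 × 1 = 1,298,880,000 bytes.
Track B: 62,500 × 2,255 × 1 × 1 = 140,937,500 bytes.
Track C: 64,000 × 2,255 × 2 × 2 = 577,280,000 bytes.
Total = 2,017,097,500 bytes = 2.02 GB.

2.02 GB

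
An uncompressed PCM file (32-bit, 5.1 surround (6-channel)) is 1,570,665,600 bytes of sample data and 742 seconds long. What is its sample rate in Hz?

Bytes = sample_rate × seconds × bytes_per_sample × channels.
sample_rate = 1,570,665,600 / (742 × 4 × 6) = 1,570,665,600 / 17,808 = 88,200 Hz.

88,200 Hz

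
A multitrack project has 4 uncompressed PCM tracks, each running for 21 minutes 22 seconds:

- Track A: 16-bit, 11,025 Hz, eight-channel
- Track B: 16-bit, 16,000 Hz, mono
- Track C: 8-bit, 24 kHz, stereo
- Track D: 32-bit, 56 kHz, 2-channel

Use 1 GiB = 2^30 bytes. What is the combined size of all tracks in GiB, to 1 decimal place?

21 minutes 22 seconds = 1,282 s.
Track A: 11,025 × 1,282 × 2 × 8 = 226,144,800 bytes.
Track B: 16,000 × 1,282 × 2 × 1 = 41,024,000 bytes.
Track C: 24,000 × 1,282 × 1 × 2 = 61,536,000 bytes.
Track D: 56,000 × 1,282 × 4 × 2 = 574,336,000 bytes.
Total = 903,040,800 bytes = 0.8 GiB.

0.8 GiB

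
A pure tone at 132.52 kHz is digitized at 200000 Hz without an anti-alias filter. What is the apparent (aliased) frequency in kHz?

67.48 kHz

Nyquist = 200,000/2 = 100,000 Hz; 132,520 Hz exceeds it.
Alias = |132,520 − 1×200,000| = |132,520 − 200,000| = 67,480 Hz = 67.48 kHz.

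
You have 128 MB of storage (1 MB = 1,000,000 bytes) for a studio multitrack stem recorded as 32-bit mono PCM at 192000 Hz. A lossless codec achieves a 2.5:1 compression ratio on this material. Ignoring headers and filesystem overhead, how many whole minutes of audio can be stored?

6 minutes

Uncompressed byte rate = 192,000 × 4 × 1 = 768,000 bytes/s.
After 2.5:1 compression, effective rate ≈ 307200 bytes/s.
Capacity = 128 × 1,000,000 = 128,000,000 bytes.
128,000,000 / effective rate ≈ 416.67 s → 6 minutes.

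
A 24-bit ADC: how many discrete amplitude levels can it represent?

16,777,216 levels

2^24 = 16,777,216.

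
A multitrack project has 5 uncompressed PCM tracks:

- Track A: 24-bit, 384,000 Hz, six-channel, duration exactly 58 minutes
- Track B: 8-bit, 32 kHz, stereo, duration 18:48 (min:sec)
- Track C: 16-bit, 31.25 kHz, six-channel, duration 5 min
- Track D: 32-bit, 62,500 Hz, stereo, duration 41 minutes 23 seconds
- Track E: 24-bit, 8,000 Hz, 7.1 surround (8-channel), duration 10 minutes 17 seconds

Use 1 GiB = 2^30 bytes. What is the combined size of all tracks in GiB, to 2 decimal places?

Track A: exactly 58 minutes = 3,480 s; 384,000 × 3,480 × 3 × 6 = 24,053,760,000 bytes.
Track B: 18:48 (min:sec) = 1,128 s; 32,000 × 1,128 × 1 × 2 = 72,192,000 bytes.
Track C: 5 min = 300 s; 31,250 × 300 × 2 × 6 = 112,500,000 bytes.
Track D: 41 minutes 23 seconds = 2,483 s; 62,500 × 2,483 × 4 × 2 = 1,241,500,000 bytes.
Track E: 10 minutes 17 seconds = 617 s; 8,000 × 617 × 3 × 8 = 118,464,000 bytes.
Total = 25,598,416,000 bytes = 23.84 GiB.

23.84 GiB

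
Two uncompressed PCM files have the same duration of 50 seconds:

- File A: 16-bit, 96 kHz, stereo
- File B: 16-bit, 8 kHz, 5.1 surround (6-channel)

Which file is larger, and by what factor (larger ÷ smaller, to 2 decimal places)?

File A: 96,000 × 2 × 2 = 384,000 bytes/s.
File B: 8,000 × 2 × 6 = 96,000 bytes/s.
File A is larger; ratio = 19,200,000 / 4,800,000 = 4.00.

File A, by a factor of 4.00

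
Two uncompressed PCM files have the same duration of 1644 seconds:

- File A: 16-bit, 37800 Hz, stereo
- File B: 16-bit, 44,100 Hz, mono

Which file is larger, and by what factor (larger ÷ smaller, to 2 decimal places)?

File A: 37,800 × 2 × 2 = 151,200 bytes/s.
File B: 44,100 × 2 × 1 = 88,200 bytes/s.
File A is larger; ratio = 248,572,800 / 145,000,800 = 1.71.

File A, by a factor of 1.71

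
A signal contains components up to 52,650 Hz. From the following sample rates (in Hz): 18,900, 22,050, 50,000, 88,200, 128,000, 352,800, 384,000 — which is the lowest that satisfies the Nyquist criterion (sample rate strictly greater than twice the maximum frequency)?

Need sample rate > 2 × 52,650 = 105,300 Hz.
Lowest listed rate above 105,300 Hz is 128,000 Hz.

128,000 Hz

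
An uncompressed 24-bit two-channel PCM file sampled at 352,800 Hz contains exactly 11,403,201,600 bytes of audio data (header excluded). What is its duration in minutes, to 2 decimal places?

89.78 minutes

Byte rate = 352,800 × 3 × 2 = 2,116,800 bytes/s.
Duration = 11,403,201,600 / 2,116,800 = 5,387 s.
5,387 s / 60 = 89.78 minutes.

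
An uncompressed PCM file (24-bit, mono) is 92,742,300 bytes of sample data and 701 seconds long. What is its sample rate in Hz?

Bytes = sample_rate × seconds × bytes_per_sample × channels.
sample_rate = 92,742,300 / (701 × 3 × 1) = 92,742,300 / 2,103 = 44,100 Hz.

44,100 Hz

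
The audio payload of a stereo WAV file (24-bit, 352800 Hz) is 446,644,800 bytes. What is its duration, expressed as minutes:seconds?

3:31

Byte rate = 352,800 × 3 × 2 = 2,116,800 bytes/s.
Duration = 446,644,800 / 2,116,800 = 211 s.
211 s = 3:31.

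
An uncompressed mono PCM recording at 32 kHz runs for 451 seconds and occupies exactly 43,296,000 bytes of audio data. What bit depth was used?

Bytes per sample = 43,296,000 / (32,000 × 451 × 1) = 43,296,000 / 14,432,000 = 3.
Bit depth = 3 × 8 = 24 bits.

24 bits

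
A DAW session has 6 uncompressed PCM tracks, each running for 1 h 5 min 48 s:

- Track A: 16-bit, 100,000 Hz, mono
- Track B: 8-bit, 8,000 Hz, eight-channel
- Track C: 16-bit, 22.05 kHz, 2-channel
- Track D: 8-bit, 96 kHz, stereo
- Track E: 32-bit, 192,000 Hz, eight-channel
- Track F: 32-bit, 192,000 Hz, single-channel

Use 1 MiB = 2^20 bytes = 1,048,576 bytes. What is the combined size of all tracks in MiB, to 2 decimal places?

28073.38 MiB

1 h 5 min 48 s = 3,948 s.
Track A: 100,000 × 3,948 × 2 × 1 = 789,600,000 bytes.
Track B: 8,000 × 3,948 × 1 × 8 = 252,672,000 bytes.
Track C: 22,050 × 3,948 × 2 × 2 = 348,213,600 bytes.
Track D: 96,000 × 3,948 × 1 × 2 = 758,016,000 bytes.
Track E: 192,000 × 3,948 × 4 × 8 = 24,256,512,000 bytes.
Track F: 192,000 × 3,948 × 4 × 1 = 3,032,064,000 bytes.
Total = 29,437,077,600 bytes = 28073.38 MiB.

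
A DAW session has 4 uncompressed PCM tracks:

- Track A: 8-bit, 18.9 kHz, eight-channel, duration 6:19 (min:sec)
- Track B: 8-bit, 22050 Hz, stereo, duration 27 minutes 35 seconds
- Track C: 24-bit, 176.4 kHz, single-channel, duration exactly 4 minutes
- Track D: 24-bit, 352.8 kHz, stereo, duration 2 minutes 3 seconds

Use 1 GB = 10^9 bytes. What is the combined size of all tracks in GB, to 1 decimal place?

0.5 GB

Track A: 6:19 (min:sec) = 379 s; 18,900 × 379 × 1 × 8 = 57,304,800 bytes.
Track B: 27 minutes 35 seconds = 1,655 s; 22,050 × 1,655 × 1 × 2 = 72,985,500 bytes.
Track C: exactly 4 minutes = 240 s; 176,400 × 240 × 3 × 1 = 127,008,000 bytes.
Track D: 2 minutes 3 seconds = 123 s; 352,800 × 123 × 3 × 2 = 260,366,400 bytes.
Total = 517,664,700 bytes = 0.5 GB.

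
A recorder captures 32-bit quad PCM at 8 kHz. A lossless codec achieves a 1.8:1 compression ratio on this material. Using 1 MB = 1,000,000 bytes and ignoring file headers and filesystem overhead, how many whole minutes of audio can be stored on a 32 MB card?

7 minutes

Uncompressed byte rate = 8,000 × 4 × 4 = 128,000 bytes/s.
After 1.8:1 compression, effective rate ≈ 71111.11 bytes/s.
Capacity = 32 × 1,000,000 = 32,000,000 bytes.
32,000,000 / effective rate ≈ 450 s → 7 minutes.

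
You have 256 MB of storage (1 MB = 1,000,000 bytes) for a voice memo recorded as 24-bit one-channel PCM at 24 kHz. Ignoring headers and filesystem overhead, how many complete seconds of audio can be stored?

Uncompressed byte rate = 24,000 × 3 × 1 = 72,000 bytes/s.
Capacity = 256 × 1,000,000 = 256,000,000 bytes.
256,000,000 / 72,000 ≈ 3555.56 s → 3,555 seconds.

3,555 seconds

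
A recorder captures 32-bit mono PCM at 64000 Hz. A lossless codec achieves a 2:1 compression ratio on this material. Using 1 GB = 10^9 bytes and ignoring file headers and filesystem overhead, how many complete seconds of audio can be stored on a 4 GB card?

31,250 seconds

Uncompressed byte rate = 64,000 × 4 × 1 = 256,000 bytes/s.
After 2:1 compression, effective rate ≈ 128000 bytes/s.
Capacity = 4 × 1,000,000,000 = 4,000,000,000 bytes.
4,000,000,000 / effective rate ≈ 31250 s → 31,250 seconds.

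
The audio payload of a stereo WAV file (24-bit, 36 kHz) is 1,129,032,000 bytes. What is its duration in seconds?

Byte rate = 36,000 × 3 × 2 = 216,000 bytes/s.
Duration = 1,129,032,000 / 216,000 = 5,227 s.

5,227 seconds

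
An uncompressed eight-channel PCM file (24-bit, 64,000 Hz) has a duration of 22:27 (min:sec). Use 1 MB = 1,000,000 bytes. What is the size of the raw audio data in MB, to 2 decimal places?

Duration = 22:27 (min:sec) = 1,347 s.
Bytes = 64,000 samples/s × 1,347 s × 3 bytes/sample × 8 ch = 2,068,992,000 bytes.
2,068,992,000 / 1,000,000 = 2068.99 MB.

2068.99 MB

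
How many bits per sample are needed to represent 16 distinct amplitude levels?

log2(16) = 4.

4 bits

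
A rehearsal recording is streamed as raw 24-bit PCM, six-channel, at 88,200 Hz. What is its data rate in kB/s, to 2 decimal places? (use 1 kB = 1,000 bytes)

Bit rate = 88,200 × 24 × 6 = 12,700,800 bits/s.
12,700,800 / 8 = 1,587,600 B/s = 1587.60 kB/s.

1587.60 kB/s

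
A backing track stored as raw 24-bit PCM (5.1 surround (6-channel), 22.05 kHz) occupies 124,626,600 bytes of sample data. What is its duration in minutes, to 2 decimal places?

Byte rate = 22,050 × 3 × 6 = 396,900 bytes/s.
Duration = 124,626,600 / 396,900 = 314 s.
314 s / 60 = 5.23 minutes.

5.23 minutes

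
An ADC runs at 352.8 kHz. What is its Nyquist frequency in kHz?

Nyquist frequency = sample rate / 2 = 352,800 / 2 = 176.4 kHz.

176.4 kHz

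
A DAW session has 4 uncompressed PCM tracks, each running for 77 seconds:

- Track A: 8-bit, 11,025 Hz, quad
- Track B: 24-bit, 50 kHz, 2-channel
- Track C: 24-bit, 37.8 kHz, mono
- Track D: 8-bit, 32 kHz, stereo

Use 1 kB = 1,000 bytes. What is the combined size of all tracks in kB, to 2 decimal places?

Track A: 11,025 × 77 × 1 × 4 = 3,395,700 bytes.
Track B: 50,000 × 77 × 3 × 2 = 23,100,000 bytes.
Track C: 37,800 × 77 × 3 × 1 = 8,731,800 bytes.
Track D: 32,000 × 77 × 1 × 2 = 4,928,000 bytes.
Total = 40,155,500 bytes = 40155.50 kB.

40155.50 kB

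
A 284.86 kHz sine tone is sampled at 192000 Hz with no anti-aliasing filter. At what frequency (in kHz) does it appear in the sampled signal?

Nyquist = 192,000/2 = 96,000 Hz; 284,860 Hz exceeds it.
Alias = |284,860 − 1×192,000| = |284,860 − 192,000| = 92,860 Hz = 92.86 kHz.

92.86 kHz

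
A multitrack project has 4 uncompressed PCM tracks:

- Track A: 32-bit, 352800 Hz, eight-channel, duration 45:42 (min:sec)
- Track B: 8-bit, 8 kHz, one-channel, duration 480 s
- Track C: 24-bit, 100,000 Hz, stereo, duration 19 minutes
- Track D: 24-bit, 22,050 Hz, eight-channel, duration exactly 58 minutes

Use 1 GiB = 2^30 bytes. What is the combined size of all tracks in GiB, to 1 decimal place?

Track A: 45:42 (min:sec) = 2,742 s; 352,800 × 2,742 × 4 × 8 = 30,956,083,200 bytes.
Track B: 8,000 × 480 × 1 × 1 = 3,840,000 bytes.
Track C: 19 minutes = 1,140 s; 100,000 × 1,140 × 3 × 2 = 684,000,000 bytes.
Track D: exactly 58 minutes = 3,480 s; 22,050 × 3,480 × 3 × 8 = 1,841,616,000 bytes.
Total = 33,485,539,200 bytes = 31.2 GiB.

31.2 GiB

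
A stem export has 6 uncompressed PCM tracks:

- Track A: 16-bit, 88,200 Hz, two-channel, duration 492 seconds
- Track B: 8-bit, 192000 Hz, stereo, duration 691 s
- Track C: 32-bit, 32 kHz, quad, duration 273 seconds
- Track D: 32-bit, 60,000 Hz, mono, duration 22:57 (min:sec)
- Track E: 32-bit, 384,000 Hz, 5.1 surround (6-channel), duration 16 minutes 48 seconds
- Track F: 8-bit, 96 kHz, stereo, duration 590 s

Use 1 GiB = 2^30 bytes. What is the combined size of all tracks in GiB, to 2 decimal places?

9.60 GiB

Track A: 88,200 × 492 × 2 × 2 = 173,577,600 bytes.
Track B: 192,000 × 691 × 1 × 2 = 265,344,000 bytes.
Track C: 32,000 × 273 × 4 × 4 = 139,776,000 bytes.
Track D: 22:57 (min:sec) = 1,377 s; 60,000 × 1,377 × 4 × 1 = 330,480,000 bytes.
Track E: 16 minutes 48 seconds = 1,008 s; 384,000 × 1,008 × 4 × 6 = 9,289,728,000 bytes.
Track F: 96,000 × 590 × 1 × 2 = 113,280,000 bytes.
Total = 10,312,185,600 bytes = 9.60 GiB.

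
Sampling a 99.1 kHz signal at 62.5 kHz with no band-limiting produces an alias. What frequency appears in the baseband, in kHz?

25.9 kHz

Nyquist = 62,500/2 = 31,250 Hz; 99,100 Hz exceeds it.
Alias = |99,100 − 2×62,500| = |99,100 − 125,000| = 25,900 Hz = 25.9 kHz.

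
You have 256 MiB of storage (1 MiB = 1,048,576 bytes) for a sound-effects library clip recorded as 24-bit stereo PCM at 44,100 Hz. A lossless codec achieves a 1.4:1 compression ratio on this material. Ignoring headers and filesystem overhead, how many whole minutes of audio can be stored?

23 minutes

Uncompressed byte rate = 44,100 × 3 × 2 = 264,600 bytes/s.
After 1.4:1 compression, effective rate ≈ 189000 bytes/s.
Capacity = 256 × 1,048,576 = 268,435,456 bytes.
268,435,456 / effective rate ≈ 1420.29 s → 23 minutes.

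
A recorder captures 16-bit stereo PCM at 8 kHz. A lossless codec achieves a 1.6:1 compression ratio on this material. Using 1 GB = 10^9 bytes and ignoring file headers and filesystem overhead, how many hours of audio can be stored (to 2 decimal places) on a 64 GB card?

888.89 hours

Uncompressed byte rate = 8,000 × 2 × 2 = 32,000 bytes/s.
After 1.6:1 compression, effective rate ≈ 20000 bytes/s.
Capacity = 64 × 1,000,000,000 = 64,000,000,000 bytes.
64,000,000,000 / effective rate ≈ 3200000 s → 888.89 hours.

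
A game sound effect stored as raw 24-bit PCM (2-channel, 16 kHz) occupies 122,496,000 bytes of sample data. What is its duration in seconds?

Byte rate = 16,000 × 3 × 2 = 96,000 bytes/s.
Duration = 122,496,000 / 96,000 = 1,276 s.

1,276 seconds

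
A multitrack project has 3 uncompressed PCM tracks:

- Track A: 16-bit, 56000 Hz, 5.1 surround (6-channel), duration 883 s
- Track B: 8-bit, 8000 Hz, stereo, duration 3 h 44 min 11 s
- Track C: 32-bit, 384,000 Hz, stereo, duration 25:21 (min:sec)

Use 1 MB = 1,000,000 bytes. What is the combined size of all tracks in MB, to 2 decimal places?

5481.10 MB

Track A: 56,000 × 883 × 2 × 6 = 593,376,000 bytes.
Track B: 3 h 44 min 11 s = 13,451 s; 8,000 × 13,451 × 1 × 2 = 215,216,000 bytes.
Track C: 25:21 (min:sec) = 1,521 s; 384,000 × 1,521 × 4 × 2 = 4,672,512,000 bytes.
Total = 5,481,104,000 bytes = 5481.10 MB.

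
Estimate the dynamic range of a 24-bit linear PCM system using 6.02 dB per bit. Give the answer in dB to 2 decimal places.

24 × 6.02 = 144.48 dB.

144.48 dB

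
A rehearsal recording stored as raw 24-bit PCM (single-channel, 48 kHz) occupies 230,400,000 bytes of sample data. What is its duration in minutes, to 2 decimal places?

Byte rate = 48,000 × 3 × 1 = 144,000 bytes/s.
Duration = 230,400,000 / 144,000 = 1,600 s.
1,600 s / 60 = 26.67 minutes.

26.67 minutes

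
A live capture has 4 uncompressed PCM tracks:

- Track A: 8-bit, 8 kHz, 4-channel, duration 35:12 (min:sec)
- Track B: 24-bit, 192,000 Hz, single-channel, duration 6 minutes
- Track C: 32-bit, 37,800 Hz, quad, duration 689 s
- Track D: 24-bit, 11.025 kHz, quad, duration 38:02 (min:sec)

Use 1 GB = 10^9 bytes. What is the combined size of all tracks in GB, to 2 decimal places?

Track A: 35:12 (min:sec) = 2,112 s; 8,000 × 2,112 × 1 × 4 = 67,584,000 bytes.
Track B: 6 minutes = 360 s; 192,000 × 360 × 3 × 1 = 207,360,000 bytes.
Track C: 37,800 × 689 × 4 × 4 = 416,707,200 bytes.
Track D: 38:02 (min:sec) = 2,282 s; 11,025 × 2,282 × 3 × 4 = 301,908,600 bytes.
Total = 993,559,800 bytes = 0.99 GB.

0.99 GB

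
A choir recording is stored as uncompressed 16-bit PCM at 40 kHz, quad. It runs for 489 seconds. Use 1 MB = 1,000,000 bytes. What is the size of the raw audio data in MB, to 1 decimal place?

Bytes = 40,000 samples/s × 489 s × 2 bytes/sample × 4 ch = 156,480,000 bytes.
156,480,000 / 1,000,000 = 156.5 MB.

156.5 MB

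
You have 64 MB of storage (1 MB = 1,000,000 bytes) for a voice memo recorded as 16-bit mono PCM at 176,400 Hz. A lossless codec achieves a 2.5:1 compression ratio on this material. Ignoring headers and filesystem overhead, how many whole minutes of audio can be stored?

Uncompressed byte rate = 176,400 × 2 × 1 = 352,800 bytes/s.
After 2.5:1 compression, effective rate ≈ 141120 bytes/s.
Capacity = 64 × 1,000,000 = 64,000,000 bytes.
64,000,000 / effective rate ≈ 453.51 s → 7 minutes.

7 minutes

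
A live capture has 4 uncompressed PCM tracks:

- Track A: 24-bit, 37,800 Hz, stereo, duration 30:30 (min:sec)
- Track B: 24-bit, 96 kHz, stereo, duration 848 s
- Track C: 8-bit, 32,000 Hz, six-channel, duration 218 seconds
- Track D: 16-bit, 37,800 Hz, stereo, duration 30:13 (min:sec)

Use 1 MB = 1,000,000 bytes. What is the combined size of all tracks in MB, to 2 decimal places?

Track A: 30:30 (min:sec) = 1,830 s; 37,800 × 1,830 × 3 × 2 = 415,044,000 bytes.
Track B: 96,000 × 848 × 3 × 2 = 488,448,000 bytes.
Track C: 32,000 × 218 × 1 × 6 = 41,856,000 bytes.
Track D: 30:13 (min:sec) = 1,813 s; 37,800 × 1,813 × 2 × 2 = 274,125,600 bytes.
Total = 1,219,473,600 bytes = 1219.47 MB.

1219.47 MB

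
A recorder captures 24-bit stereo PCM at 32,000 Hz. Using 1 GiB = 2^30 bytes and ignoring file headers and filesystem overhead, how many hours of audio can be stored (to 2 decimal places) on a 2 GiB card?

Uncompressed byte rate = 32,000 × 3 × 2 = 192,000 bytes/s.
Capacity = 2 × 1,073,741,824 = 2,147,483,648 bytes.
2,147,483,648 / 192,000 ≈ 11184.81 s → 3.11 hours.

3.11 hours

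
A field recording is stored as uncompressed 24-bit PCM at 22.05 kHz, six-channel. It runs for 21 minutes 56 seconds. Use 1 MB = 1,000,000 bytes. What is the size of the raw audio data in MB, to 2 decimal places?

Duration = 21 minutes 56 seconds = 1,316 s.
Bytes = 22,050 samples/s × 1,316 s × 3 bytes/sample × 6 ch = 522,320,400 bytes.
522,320,400 / 1,000,000 = 522.32 MB.

522.32 MB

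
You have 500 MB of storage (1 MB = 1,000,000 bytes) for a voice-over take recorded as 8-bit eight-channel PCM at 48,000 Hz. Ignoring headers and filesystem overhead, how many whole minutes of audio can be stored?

21 minutes

Uncompressed byte rate = 48,000 × 1 × 8 = 384,000 bytes/s.
Capacity = 500 × 1,000,000 = 500,000,000 bytes.
500,000,000 / 384,000 ≈ 1302.08 s → 21 minutes.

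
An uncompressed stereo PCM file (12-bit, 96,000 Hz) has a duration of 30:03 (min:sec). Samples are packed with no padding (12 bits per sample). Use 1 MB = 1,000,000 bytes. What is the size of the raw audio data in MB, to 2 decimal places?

519.26 MB

Duration = 30:03 (min:sec) = 1,803 s.
Bits = 96,000 × 1,803 × 12 × 2 = 4,154,112,000 bits = 519,264,000 bytes.
519,264,000 / 1,000,000 = 519.26 MB.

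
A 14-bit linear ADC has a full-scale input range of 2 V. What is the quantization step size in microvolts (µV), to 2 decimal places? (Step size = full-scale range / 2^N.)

2 V / 2^14 = 2 / 16,384 V = 122.07 µV.

122.07 µV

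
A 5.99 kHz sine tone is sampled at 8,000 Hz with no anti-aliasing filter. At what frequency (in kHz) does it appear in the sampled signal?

Nyquist = 8,000/2 = 4,000 Hz; 5,990 Hz exceeds it.
Alias = |5,990 − 1×8,000| = |5,990 − 8,000| = 2,010 Hz = 2.01 kHz.

2.01 kHz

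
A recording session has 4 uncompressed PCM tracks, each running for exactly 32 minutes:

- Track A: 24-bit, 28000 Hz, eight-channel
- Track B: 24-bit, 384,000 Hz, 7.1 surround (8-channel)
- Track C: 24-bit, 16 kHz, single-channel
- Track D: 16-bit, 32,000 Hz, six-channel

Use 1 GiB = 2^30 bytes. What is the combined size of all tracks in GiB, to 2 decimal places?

18.45 GiB

exactly 32 minutes = 1,920 s.
Track A: 28,000 × 1,920 × 3 × 8 = 1,290,240,000 bytes.
Track B: 384,000 × 1,920 × 3 × 8 = 17,694,720,000 bytes.
Track C: 16,000 × 1,920 × 3 × 1 = 92,160,000 bytes.
Track D: 32,000 × 1,920 × 2 × 6 = 737,280,000 bytes.
Total = 19,814,400,000 bytes = 18.45 GiB.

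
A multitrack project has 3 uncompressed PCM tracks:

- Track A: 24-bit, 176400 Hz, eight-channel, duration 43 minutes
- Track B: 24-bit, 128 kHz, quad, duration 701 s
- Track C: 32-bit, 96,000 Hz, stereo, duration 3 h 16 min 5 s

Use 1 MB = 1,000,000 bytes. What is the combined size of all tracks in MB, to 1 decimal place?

Track A: 43 minutes = 2,580 s; 176,400 × 2,580 × 3 × 8 = 10,922,688,000 bytes.
Track B: 128,000 × 701 × 3 × 4 = 1,076,736,000 bytes.
Track C: 3 h 16 min 5 s = 11,765 s; 96,000 × 11,765 × 4 × 2 = 9,035,520,000 bytes.
Total = 21,034,944,000 bytes = 21034.9 MB.

21034.9 MB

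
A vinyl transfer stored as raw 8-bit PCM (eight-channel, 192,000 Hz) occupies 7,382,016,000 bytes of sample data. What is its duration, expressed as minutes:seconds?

Byte rate = 192,000 × 1 × 8 = 1,536,000 bytes/s.
Duration = 7,382,016,000 / 1,536,000 = 4,806 s.
4,806 s = 80:06.

80:06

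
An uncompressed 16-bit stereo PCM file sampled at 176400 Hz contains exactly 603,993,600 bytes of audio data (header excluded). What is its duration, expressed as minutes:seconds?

Byte rate = 176,400 × 2 × 2 = 705,600 bytes/s.
Duration = 603,993,600 / 705,600 = 856 s.
856 s = 14:16.

14:16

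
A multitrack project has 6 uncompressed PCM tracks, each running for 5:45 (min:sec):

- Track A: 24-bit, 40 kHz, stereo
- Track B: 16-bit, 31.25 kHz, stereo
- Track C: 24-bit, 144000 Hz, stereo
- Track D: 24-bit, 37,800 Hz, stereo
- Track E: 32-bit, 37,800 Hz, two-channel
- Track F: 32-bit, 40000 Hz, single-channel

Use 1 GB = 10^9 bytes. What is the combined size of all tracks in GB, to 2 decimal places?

0.66 GB

5:45 (min:sec) = 345 s.
Track A: 40,000 × 345 × 3 × 2 = 82,800,000 bytes.
Track B: 31,250 × 345 × 2 × 2 = 43,125,000 bytes.
Track C: 144,000 × 345 × 3 × 2 = 298,080,000 bytes.
Track D: 37,800 × 345 × 3 × 2 = 78,246,000 bytes.
Track E: 37,800 × 345 × 4 × 2 = 104,328,000 bytes.
Track F: 40,000 × 345 × 4 × 1 = 55,200,000 bytes.
Total = 661,779,000 bytes = 0.66 GB.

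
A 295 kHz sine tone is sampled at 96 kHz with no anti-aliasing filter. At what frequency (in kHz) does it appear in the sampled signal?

7 kHz

Nyquist = 96,000/2 = 48,000 Hz; 295,000 Hz exceeds it.
Alias = |295,000 − 3×96,000| = |295,000 − 288,000| = 7,000 Hz = 7 kHz.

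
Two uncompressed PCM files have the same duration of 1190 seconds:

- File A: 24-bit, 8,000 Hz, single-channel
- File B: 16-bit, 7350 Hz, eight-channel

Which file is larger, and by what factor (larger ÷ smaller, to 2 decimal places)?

File A: 8,000 × 3 × 1 = 24,000 bytes/s.
File B: 7,350 × 2 × 8 = 117,600 bytes/s.
File B is larger; ratio = 139,944,000 / 28,560,000 = 4.90.

File B, by a factor of 4.90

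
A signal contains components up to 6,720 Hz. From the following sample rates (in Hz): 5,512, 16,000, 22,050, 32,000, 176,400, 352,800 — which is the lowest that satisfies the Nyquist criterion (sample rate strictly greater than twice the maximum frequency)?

16,000 Hz

Need sample rate > 2 × 6,720 = 13,440 Hz.
Lowest listed rate above 13,440 Hz is 16,000 Hz.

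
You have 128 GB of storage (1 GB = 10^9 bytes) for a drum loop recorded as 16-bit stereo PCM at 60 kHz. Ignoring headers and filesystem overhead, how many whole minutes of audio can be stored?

Uncompressed byte rate = 60,000 × 2 × 2 = 240,000 bytes/s.
Capacity = 128 × 1,000,000,000 = 128,000,000,000 bytes.
128,000,000,000 / 240,000 ≈ 533333.33 s → 8,888 minutes.

8,888 minutes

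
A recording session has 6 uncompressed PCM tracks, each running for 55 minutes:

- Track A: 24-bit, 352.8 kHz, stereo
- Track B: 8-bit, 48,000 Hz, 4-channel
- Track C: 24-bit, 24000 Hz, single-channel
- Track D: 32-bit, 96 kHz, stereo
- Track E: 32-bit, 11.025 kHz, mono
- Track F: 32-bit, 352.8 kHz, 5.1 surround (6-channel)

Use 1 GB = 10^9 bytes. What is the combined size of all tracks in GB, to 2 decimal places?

38.48 GB

55 minutes = 3,300 s.
Track A: 352,800 × 3,300 × 3 × 2 = 6,985,440,000 bytes.
Track B: 48,000 × 3,300 × 1 × 4 = 633,600,000 bytes.
Track C: 24,000 × 3,300 × 3 × 1 = 237,600,000 bytes.
Track D: 96,000 × 3,300 × 4 × 2 = 2,534,400,000 bytes.
Track E: 11,025 × 3,300 × 4 × 1 = 145,530,000 bytes.
Track F: 352,800 × 3,300 × 4 × 6 = 27,941,760,000 bytes.
Total = 38,478,330,000 bytes = 38.48 GB.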